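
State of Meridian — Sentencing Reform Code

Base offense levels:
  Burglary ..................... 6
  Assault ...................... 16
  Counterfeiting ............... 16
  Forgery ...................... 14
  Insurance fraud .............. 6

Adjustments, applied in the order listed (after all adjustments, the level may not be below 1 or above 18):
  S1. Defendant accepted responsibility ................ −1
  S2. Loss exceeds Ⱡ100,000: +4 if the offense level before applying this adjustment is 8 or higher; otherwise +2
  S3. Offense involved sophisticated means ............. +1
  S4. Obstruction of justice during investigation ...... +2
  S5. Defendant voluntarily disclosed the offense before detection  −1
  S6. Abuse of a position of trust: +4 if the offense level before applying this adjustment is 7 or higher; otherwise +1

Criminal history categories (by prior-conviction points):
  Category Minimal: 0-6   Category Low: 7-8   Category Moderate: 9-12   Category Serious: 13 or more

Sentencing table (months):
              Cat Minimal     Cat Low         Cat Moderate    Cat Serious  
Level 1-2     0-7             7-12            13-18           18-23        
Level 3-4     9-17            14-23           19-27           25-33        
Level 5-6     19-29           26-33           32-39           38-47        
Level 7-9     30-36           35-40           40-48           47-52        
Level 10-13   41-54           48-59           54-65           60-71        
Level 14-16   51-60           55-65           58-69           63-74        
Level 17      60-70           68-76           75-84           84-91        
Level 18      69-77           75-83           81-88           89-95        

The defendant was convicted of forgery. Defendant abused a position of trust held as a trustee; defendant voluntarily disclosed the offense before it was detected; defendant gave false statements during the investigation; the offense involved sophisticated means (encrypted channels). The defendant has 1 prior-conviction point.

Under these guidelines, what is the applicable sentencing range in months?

Base offense level for forgery: 14.
S3 applies: 14 + 1 = 15.
S4 applies: 15 + 2 = 17.
S5 applies: 17 − 1 = 16.
S6 applies (level before this adjustment is 16 ≥ 7, so +4): 16 + 4 = 20.
Level 20 exceeds the maximum of 18; capped at 18.
Final offense level: 18.
Criminal history: 1 prior point → Category Minimal (0-6).
Level 18 falls in the 18 band.
Grid: Level 18 × Category Minimal = 69-77 months.

69-77 months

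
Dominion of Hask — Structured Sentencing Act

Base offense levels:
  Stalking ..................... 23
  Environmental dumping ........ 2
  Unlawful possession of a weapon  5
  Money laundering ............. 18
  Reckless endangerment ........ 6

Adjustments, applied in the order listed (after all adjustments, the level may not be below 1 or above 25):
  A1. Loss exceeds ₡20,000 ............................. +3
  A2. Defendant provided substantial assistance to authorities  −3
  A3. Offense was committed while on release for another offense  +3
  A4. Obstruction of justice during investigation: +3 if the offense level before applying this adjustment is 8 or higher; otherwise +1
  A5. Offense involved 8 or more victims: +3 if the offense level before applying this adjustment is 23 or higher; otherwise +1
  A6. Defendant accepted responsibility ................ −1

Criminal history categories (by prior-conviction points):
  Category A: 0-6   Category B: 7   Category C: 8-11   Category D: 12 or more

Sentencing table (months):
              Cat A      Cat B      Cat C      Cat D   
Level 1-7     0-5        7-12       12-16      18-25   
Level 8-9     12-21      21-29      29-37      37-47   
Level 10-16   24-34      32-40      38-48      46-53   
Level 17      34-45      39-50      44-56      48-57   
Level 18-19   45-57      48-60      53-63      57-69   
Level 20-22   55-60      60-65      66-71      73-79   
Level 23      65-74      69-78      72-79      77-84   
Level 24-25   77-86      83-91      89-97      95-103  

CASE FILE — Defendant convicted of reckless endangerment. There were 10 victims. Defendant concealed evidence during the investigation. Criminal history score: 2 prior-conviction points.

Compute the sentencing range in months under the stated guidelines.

12-21 months

Base offense level for reckless endangerment: 6.
A3 does not apply.
A4 applies (level before this adjustment is 6 < 8, so +1): 6 + 1 = 7.
A5 applies (level before this adjustment is 7 < 23, so +1): 7 + 1 = 8.
Final offense level: 8.
Criminal history: 2 prior points → Category A (0-6).
Level 8 falls in the 8-9 band.
Grid: Level 8-9 × Category A = 12-21 months.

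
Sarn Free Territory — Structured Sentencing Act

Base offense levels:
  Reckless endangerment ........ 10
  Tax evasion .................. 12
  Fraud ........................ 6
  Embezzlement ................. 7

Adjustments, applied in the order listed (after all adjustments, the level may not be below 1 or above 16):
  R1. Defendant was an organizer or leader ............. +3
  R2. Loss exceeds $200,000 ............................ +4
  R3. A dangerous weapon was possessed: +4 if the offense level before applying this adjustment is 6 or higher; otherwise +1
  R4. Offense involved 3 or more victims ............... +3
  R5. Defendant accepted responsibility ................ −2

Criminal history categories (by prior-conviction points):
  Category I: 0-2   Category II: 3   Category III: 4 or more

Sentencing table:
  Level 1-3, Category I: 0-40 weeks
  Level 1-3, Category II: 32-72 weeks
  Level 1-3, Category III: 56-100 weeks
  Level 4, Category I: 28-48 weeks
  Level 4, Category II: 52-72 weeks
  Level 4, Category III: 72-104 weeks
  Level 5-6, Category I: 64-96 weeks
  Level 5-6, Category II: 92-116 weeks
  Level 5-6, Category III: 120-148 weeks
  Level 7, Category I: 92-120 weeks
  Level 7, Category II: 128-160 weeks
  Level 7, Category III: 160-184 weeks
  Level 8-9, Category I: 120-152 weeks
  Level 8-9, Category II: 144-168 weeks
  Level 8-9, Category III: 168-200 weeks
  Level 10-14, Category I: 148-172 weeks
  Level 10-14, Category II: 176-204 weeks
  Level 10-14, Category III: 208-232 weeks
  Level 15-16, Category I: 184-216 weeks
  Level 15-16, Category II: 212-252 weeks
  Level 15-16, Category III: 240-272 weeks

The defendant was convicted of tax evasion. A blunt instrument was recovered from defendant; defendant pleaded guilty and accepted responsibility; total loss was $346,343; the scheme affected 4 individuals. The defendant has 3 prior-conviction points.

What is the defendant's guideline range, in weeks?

Base offense level for tax evasion: 12.
R2 applies: 12 + 4 = 16.
R3 applies (level before this adjustment is 16 ≥ 6, so +4): 16 + 4 = 20.
R4 applies: 20 + 3 = 23.
R5 applies: 23 − 2 = 21.
Level 21 exceeds the maximum of 16; capped at 16.
Final offense level: 16.
Criminal history: 3 prior points → Category II (3).
Level 16 falls in the 15-16 band.
Grid: Level 15-16 × Category II = 212-252 weeks.

212-252 weeks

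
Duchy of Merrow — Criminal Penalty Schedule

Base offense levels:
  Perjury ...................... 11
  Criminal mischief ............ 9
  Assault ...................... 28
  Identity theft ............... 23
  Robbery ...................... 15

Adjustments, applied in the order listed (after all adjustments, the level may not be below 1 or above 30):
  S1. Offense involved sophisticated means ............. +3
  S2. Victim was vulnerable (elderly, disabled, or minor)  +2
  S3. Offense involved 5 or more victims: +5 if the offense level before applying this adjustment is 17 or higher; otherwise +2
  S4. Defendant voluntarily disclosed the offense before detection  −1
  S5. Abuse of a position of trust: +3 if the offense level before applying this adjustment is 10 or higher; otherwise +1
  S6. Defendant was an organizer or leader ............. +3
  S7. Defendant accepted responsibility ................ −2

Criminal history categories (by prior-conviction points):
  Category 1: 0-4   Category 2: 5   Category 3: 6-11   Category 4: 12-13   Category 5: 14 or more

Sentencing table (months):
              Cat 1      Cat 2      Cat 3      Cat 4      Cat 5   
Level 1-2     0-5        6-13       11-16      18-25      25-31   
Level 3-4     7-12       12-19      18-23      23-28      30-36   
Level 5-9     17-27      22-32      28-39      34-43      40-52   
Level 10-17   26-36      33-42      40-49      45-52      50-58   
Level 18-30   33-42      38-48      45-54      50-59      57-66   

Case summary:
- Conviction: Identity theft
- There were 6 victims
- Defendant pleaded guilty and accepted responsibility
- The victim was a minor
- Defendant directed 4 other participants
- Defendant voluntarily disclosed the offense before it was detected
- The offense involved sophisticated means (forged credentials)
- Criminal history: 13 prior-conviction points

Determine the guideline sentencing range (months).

Base offense level for identity theft: 23.
S1 applies: 23 + 3 = 26.
S2 applies: 26 + 2 = 28.
S3 applies (level before this adjustment is 28 ≥ 17, so +5): 28 + 5 = 33.
S4 applies: 33 − 1 = 32.
S6 applies: 32 + 3 = 35.
S7 applies: 35 − 2 = 33.
Level 33 exceeds the maximum of 30; capped at 30.
Final offense level: 30.
Criminal history: 13 prior points → Category 4 (12-13).
Level 30 falls in the 18-30 band.
Grid: Level 18-30 × Category 4 = 50-59 months.

50-59 months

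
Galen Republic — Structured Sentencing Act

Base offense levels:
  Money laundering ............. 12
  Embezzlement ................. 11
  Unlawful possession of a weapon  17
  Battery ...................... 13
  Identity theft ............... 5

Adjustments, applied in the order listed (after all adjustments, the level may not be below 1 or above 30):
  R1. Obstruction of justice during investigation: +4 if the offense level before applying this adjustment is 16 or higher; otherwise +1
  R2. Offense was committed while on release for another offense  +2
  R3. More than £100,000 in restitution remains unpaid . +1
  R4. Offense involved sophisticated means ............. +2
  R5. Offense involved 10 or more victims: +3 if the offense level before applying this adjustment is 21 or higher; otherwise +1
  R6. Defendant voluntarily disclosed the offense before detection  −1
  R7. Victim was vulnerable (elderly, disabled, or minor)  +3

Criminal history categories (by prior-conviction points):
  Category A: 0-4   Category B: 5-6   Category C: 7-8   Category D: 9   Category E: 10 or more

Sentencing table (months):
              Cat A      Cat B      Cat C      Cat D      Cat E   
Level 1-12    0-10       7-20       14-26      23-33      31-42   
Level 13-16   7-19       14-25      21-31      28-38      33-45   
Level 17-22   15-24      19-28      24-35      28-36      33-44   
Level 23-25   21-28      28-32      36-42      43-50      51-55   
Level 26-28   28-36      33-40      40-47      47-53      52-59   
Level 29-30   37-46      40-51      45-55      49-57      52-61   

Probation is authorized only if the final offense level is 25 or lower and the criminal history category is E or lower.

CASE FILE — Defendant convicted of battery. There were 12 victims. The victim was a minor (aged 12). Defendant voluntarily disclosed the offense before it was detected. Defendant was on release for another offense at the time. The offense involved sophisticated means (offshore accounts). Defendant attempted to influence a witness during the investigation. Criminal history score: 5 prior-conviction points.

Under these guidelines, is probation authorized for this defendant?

Yes

Base offense level for battery: 13.
R1 applies (level before this adjustment is 13 < 16, so +1): 13 + 1 = 14.
R2 applies: 14 + 2 = 16.
R4 applies: 16 + 2 = 18.
R5 applies (level before this adjustment is 18 < 21, so +1): 18 + 1 = 19.
R6 applies: 19 − 1 = 18.
R7 applies: 18 + 3 = 21.
Final offense level: 21.
Criminal history: 5 prior points → Category B (5-6).
Level 21 falls in the 17-22 band.
Grid: Level 17-22 × Category B = 19-28 months.
Probation check: level 21 ≤ 25 and category B ≤ E → eligible.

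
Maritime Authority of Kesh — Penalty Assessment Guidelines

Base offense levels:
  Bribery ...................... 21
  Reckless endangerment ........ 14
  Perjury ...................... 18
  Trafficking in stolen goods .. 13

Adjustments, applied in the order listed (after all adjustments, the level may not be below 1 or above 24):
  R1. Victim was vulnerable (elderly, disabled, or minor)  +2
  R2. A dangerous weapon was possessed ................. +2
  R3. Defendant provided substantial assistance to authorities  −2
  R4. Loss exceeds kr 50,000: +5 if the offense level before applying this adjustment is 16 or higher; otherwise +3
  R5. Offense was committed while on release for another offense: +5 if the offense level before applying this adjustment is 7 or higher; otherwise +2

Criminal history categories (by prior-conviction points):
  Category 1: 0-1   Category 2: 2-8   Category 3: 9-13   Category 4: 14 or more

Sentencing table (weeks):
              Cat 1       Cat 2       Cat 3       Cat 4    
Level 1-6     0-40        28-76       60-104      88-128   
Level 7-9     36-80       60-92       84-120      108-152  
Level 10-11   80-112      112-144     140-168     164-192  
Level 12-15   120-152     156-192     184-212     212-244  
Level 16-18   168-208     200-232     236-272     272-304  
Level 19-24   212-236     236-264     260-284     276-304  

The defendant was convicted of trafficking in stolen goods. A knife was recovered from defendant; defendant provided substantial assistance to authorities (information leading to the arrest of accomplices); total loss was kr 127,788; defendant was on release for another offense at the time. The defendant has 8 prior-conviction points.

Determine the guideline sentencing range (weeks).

236-264 weeks

Base offense level for trafficking in stolen goods: 13.
R2 applies: 13 + 2 = 15.
R3 applies: 15 − 2 = 13.
R4 applies (level before this adjustment is 13 < 16, so +3): 13 + 3 = 16.
R5 applies (level before this adjustment is 16 ≥ 7, so +5): 16 + 5 = 21.
Final offense level: 21.
Criminal history: 8 prior points → Category 2 (2-8).
Level 21 falls in the 19-24 band.
Grid: Level 19-24 × Category 2 = 236-264 weeks.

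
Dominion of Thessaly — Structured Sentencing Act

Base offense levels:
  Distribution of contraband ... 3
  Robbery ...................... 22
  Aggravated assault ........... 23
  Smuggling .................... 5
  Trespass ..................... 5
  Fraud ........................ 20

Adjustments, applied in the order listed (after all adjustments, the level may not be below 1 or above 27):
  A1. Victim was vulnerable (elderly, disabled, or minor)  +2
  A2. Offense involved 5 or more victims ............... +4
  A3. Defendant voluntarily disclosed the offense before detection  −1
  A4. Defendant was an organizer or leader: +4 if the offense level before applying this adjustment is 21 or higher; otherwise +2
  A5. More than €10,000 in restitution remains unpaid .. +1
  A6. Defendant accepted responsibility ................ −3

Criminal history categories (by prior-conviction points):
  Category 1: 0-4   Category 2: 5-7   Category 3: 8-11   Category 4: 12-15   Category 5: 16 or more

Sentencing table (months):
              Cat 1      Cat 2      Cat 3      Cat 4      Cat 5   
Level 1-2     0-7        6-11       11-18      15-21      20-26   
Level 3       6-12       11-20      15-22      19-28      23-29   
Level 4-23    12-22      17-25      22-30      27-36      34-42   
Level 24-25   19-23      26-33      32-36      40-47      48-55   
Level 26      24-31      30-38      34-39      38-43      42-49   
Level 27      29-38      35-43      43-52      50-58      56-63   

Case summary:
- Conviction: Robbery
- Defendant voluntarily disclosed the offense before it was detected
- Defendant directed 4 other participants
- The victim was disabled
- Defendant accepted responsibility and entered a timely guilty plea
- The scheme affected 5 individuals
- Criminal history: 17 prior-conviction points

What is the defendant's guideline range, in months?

Base offense level for robbery: 22.
A1 applies: 22 + 2 = 24.
A2 applies: 24 + 4 = 28.
A3 applies: 28 − 1 = 27.
A4 applies (level before this adjustment is 27 ≥ 21, so +4): 27 + 4 = 31.
A5 does not apply.
A6 applies: 31 − 3 = 28.
Level 28 exceeds the maximum of 27; capped at 27.
Final offense level: 27.
Criminal history: 17 prior points → Category 5 (16+).
Level 27 falls in the 27 band.
Grid: Level 27 × Category 5 = 56-63 months.

56-63 months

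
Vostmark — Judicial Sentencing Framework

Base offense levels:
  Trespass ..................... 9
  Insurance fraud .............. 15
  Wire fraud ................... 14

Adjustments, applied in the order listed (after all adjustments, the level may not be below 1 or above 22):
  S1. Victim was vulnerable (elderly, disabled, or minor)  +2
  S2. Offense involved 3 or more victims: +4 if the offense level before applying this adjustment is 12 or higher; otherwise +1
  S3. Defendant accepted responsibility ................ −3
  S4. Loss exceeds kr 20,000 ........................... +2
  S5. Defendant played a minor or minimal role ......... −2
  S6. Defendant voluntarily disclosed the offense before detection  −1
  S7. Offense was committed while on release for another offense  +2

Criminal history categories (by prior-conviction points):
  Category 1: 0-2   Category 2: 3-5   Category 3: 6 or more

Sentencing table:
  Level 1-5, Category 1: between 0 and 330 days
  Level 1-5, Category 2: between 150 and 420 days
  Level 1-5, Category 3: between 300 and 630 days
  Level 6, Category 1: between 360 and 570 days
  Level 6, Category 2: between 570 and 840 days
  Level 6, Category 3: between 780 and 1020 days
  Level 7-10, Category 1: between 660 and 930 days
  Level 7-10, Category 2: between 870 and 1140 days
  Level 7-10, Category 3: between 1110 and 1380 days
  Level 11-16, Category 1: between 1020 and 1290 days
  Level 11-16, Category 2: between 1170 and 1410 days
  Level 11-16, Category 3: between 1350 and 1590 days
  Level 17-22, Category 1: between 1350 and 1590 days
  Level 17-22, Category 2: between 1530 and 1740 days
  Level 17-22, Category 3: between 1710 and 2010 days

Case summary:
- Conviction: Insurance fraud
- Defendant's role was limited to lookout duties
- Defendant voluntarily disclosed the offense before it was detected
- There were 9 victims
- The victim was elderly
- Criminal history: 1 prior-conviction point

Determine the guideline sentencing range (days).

1350-1590 days

Base offense level for insurance fraud: 15.
S1 applies: 15 + 2 = 17.
S2 applies (level before this adjustment is 17 ≥ 12, so +4): 17 + 4 = 21.
S3 does not apply.
S4 does not apply.
S5 applies: 21 − 2 = 19.
S6 applies: 19 − 1 = 18.
S7 does not apply.
Final offense level: 18.
Criminal history: 1 prior point → Category 1 (0-2).
Level 18 falls in the 17-22 band.
Grid: Level 17-22 × Category 1 = 1350-1590 days.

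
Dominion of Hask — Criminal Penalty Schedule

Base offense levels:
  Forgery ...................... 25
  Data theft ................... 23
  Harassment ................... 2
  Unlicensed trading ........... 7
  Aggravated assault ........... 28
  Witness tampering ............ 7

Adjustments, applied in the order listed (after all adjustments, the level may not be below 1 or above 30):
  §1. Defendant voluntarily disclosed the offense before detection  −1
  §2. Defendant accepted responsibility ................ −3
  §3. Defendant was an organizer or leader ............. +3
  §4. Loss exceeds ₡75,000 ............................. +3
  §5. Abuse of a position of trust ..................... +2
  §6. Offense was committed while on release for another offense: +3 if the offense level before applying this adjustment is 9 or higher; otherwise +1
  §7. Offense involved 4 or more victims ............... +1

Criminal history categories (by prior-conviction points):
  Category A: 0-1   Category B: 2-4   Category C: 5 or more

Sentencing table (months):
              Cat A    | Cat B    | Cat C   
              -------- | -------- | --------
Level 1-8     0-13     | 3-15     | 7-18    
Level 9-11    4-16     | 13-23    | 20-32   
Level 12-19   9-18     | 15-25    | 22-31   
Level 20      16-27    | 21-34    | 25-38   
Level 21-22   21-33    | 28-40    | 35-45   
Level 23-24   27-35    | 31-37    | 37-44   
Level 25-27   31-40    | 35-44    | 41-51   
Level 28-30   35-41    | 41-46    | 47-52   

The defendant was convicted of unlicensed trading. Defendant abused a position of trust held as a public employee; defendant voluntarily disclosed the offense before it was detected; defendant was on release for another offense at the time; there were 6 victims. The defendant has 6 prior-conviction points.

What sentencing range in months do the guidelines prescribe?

20-32 months

Base offense level for unlicensed trading: 7.
§1 applies: 7 − 1 = 6.
§5 applies: 6 + 2 = 8.
§6 applies (level before this adjustment is 8 < 9, so +1): 8 + 1 = 9.
§7 applies: 9 + 1 = 10.
Final offense level: 10.
Criminal history: 6 prior points → Category C (5+).
Level 10 falls in the 9-11 band.
Grid: Level 9-11 × Category C = 20-32 months.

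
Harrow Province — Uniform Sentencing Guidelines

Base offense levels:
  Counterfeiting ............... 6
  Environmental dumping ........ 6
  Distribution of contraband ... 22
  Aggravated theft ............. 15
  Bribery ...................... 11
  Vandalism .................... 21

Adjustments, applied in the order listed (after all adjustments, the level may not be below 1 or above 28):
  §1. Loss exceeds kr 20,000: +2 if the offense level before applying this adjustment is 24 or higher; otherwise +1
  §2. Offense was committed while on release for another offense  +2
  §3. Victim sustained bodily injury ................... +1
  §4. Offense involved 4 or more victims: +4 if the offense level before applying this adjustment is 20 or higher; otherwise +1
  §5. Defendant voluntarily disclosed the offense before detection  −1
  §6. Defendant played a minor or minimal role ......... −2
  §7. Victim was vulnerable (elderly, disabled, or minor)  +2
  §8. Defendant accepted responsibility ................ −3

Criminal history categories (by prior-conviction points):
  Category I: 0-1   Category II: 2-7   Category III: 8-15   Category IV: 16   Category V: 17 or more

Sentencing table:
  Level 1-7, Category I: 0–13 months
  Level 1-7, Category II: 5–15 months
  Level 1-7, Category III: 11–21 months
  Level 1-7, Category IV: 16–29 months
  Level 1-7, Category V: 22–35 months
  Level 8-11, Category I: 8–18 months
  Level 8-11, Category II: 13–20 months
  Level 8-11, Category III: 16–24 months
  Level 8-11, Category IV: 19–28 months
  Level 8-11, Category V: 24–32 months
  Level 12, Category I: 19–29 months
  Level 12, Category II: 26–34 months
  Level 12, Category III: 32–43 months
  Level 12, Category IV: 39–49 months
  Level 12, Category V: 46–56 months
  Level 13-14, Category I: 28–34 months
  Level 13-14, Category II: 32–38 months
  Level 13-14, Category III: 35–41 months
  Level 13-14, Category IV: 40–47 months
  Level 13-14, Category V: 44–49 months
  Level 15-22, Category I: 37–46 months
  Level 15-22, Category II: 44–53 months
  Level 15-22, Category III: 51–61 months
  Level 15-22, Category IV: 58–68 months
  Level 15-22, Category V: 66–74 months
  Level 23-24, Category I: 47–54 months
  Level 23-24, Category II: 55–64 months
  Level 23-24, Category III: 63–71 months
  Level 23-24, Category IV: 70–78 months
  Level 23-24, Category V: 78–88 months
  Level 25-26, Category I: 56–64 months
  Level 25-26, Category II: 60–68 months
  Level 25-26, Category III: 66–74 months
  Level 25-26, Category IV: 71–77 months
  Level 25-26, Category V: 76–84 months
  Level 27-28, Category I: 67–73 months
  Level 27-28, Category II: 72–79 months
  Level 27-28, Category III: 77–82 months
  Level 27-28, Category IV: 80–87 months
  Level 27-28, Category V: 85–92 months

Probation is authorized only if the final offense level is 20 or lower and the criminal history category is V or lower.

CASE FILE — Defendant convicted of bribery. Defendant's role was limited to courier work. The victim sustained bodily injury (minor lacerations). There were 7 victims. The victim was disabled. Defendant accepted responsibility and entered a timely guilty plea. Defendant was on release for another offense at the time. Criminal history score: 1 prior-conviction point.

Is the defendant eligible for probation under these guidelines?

Yes

Base offense level for bribery: 11.
§2 applies: 11 + 2 = 13.
§3 applies: 13 + 1 = 14.
§4 applies (level before this adjustment is 14 < 20, so +1): 14 + 1 = 15.
§5 does not apply.
§6 applies: 15 − 2 = 13.
§7 applies: 13 + 2 = 15.
§8 applies: 15 − 3 = 12.
Final offense level: 12.
Criminal history: 1 prior point → Category I (0-1).
Level 12 falls in the 12 band.
Grid: Level 12 × Category I = 19-29 months.
Probation check: level 12 ≤ 20 and category I ≤ V → eligible.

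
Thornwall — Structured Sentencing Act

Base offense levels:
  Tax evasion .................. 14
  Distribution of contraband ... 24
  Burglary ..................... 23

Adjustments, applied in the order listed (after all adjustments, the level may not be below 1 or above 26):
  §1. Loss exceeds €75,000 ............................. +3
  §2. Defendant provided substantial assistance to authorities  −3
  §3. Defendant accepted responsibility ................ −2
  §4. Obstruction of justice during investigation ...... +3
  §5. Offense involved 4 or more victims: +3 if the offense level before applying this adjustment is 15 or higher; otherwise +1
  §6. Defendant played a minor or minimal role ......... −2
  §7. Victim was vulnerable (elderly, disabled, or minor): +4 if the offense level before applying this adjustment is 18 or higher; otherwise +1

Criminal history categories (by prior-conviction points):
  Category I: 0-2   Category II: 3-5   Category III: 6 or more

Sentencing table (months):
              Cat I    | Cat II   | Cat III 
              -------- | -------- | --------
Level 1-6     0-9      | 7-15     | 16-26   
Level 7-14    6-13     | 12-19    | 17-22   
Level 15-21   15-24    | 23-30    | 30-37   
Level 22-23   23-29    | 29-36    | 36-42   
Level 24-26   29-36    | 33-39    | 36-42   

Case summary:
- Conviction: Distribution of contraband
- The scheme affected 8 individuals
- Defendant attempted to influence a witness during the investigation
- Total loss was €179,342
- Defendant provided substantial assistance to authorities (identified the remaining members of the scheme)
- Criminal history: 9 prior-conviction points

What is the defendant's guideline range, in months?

36-42 months

Base offense level for distribution of contraband: 24.
§1 applies: 24 + 3 = 27.
§2 applies: 27 − 3 = 24.
§4 applies: 24 + 3 = 27.
§5 applies (level before this adjustment is 27 ≥ 15, so +3): 27 + 3 = 30.
§7 does not apply.
Level 30 exceeds the maximum of 26; capped at 26.
Final offense level: 26.
Criminal history: 9 prior points → Category III (6+).
Level 26 falls in the 24-26 band.
Grid: Level 24-26 × Category III = 36-42 months.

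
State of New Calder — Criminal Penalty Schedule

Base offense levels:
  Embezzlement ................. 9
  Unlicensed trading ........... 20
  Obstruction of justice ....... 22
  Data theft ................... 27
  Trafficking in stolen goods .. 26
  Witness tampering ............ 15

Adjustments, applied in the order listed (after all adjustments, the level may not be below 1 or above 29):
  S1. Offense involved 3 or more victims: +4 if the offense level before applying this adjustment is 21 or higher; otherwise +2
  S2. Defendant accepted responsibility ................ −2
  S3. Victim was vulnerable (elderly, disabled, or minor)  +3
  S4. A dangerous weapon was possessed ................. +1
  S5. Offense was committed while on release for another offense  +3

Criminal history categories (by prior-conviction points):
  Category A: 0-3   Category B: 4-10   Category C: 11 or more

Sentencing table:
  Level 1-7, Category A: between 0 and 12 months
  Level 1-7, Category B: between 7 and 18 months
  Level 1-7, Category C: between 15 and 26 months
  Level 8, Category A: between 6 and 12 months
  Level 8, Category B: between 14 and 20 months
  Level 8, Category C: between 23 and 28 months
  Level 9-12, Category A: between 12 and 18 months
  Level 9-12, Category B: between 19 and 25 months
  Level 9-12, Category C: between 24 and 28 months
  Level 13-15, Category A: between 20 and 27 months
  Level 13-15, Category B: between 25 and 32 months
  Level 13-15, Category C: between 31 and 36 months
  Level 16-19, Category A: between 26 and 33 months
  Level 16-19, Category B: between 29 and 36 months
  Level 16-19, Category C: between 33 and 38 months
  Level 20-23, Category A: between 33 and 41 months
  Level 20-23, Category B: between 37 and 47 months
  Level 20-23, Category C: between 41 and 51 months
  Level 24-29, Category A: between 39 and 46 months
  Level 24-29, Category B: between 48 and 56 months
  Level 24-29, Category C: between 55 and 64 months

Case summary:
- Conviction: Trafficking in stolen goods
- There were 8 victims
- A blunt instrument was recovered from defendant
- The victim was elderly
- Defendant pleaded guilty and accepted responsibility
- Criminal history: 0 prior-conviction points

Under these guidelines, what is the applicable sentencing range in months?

Base offense level for trafficking in stolen goods: 26.
S1 applies (level before this adjustment is 26 ≥ 21, so +4): 26 + 4 = 30.
S2 applies: 30 − 2 = 28.
S3 applies: 28 + 3 = 31.
S4 applies: 31 + 1 = 32.
S5 does not apply.
Level 32 exceeds the maximum of 29; capped at 29.
Final offense level: 29.
Criminal history: 0 prior points → Category A (0-3).
Level 29 falls in the 24-29 band.
Grid: Level 24-29 × Category A = 39-46 months.

39-46 months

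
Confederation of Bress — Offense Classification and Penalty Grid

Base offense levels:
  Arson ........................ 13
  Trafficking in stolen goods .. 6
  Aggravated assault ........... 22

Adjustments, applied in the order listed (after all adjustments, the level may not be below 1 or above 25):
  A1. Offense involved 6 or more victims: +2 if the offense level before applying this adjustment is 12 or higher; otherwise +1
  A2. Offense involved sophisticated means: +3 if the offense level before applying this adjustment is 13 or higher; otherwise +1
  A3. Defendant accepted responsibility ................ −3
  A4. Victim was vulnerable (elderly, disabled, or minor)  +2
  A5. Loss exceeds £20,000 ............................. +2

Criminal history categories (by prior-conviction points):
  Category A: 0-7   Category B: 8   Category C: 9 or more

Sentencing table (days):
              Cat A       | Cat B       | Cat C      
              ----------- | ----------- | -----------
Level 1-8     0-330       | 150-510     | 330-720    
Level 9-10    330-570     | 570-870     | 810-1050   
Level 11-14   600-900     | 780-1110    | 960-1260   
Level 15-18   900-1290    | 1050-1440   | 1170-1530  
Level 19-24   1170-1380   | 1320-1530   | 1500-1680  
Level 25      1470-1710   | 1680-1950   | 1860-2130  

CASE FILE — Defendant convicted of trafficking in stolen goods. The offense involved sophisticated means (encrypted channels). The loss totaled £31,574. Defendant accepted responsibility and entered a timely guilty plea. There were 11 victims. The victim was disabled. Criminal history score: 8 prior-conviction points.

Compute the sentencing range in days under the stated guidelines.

570-870 days

Base offense level for trafficking in stolen goods: 6.
A1 applies (level before this adjustment is 6 < 12, so +1): 6 + 1 = 7.
A2 applies (level before this adjustment is 7 < 13, so +1): 7 + 1 = 8.
A3 applies: 8 − 3 = 5.
A4 applies: 5 + 2 = 7.
A5 applies: 7 + 2 = 9.
Final offense level: 9.
Criminal history: 8 prior points → Category B (8).
Level 9 falls in the 9-10 band.
Grid: Level 9-10 × Category B = 570-870 days.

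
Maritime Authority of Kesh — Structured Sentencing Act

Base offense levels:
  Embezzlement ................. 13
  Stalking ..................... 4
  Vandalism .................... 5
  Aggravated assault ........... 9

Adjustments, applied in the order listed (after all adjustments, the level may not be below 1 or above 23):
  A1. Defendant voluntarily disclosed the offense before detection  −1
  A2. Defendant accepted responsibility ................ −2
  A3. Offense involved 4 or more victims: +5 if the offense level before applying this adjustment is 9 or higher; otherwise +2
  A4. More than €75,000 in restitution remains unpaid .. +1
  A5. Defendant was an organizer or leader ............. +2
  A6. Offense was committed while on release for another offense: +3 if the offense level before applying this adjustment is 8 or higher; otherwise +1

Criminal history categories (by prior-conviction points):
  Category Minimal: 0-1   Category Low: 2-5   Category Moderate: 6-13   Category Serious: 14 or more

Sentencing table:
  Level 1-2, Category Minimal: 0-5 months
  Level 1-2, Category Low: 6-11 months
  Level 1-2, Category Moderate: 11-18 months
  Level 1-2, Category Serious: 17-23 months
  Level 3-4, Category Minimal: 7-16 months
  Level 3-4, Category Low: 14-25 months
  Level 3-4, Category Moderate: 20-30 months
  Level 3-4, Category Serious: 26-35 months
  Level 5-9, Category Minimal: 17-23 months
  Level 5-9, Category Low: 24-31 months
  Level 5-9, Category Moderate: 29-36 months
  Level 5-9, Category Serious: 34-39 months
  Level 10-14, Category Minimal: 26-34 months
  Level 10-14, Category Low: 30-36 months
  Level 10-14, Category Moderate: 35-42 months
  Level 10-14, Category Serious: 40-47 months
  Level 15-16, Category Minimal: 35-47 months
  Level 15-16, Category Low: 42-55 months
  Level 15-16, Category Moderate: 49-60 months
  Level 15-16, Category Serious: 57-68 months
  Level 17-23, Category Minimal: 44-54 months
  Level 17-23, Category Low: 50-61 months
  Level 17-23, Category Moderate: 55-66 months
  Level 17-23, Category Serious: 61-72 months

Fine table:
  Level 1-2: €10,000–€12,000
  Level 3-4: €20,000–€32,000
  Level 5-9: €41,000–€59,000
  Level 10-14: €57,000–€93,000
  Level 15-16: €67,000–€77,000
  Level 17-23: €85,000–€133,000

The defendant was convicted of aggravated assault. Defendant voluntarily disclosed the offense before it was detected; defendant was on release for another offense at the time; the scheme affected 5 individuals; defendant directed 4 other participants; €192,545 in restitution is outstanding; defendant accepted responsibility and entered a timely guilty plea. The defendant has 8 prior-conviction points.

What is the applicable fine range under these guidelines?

Base offense level for aggravated assault: 9.
A1 applies: 9 − 1 = 8.
A2 applies: 8 − 2 = 6.
A3 applies (level before this adjustment is 6 < 9, so +2): 6 + 2 = 8.
A4 applies: 8 + 1 = 9.
A5 applies: 9 + 2 = 11.
A6 applies (level before this adjustment is 11 ≥ 8, so +3): 11 + 3 = 14.
Final offense level: 14.
Level 14 falls in the 10-14 band.
Fine table: Level 10-14 → €57,000–€93,000.

€57,000–€93,000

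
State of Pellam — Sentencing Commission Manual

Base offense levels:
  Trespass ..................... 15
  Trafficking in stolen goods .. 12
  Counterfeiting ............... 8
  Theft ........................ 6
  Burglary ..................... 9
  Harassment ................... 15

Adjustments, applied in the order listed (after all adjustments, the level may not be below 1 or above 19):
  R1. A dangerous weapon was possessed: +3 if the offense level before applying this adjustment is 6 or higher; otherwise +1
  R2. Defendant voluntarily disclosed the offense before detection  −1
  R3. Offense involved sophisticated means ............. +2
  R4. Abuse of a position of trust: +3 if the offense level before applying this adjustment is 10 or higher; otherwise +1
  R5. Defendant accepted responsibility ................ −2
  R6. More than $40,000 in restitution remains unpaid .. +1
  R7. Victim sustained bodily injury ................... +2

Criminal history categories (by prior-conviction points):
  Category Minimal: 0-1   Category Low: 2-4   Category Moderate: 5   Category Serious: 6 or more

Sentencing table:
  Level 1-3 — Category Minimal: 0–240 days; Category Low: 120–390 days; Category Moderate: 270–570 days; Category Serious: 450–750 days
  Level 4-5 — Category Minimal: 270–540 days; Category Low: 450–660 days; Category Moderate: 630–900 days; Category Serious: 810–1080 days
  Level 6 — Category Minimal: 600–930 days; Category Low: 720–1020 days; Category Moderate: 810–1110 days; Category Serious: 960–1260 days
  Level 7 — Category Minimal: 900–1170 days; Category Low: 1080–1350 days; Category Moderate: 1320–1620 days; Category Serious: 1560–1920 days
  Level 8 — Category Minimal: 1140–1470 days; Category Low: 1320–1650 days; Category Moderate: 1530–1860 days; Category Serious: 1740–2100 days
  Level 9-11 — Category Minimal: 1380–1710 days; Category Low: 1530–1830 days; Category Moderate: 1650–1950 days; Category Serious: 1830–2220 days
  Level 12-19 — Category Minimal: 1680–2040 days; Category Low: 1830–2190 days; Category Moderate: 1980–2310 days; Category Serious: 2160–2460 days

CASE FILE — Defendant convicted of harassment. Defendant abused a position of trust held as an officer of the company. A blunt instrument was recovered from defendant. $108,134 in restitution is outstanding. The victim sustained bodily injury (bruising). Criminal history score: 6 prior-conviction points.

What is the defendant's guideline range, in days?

Base offense level for harassment: 15.
R1 applies (level before this adjustment is 15 ≥ 6, so +3): 15 + 3 = 18.
R2 does not apply.
R4 applies (level before this adjustment is 18 ≥ 10, so +3): 18 + 3 = 21.
R6 applies: 21 + 1 = 22.
R7 applies: 22 + 2 = 24.
Level 24 exceeds the maximum of 19; capped at 19.
Final offense level: 19.
Criminal history: 6 prior points → Category Serious (6+).
Level 19 falls in the 12-19 band.
Grid: Level 12-19 × Category Serious = 2160-2460 days.

2160-2460 days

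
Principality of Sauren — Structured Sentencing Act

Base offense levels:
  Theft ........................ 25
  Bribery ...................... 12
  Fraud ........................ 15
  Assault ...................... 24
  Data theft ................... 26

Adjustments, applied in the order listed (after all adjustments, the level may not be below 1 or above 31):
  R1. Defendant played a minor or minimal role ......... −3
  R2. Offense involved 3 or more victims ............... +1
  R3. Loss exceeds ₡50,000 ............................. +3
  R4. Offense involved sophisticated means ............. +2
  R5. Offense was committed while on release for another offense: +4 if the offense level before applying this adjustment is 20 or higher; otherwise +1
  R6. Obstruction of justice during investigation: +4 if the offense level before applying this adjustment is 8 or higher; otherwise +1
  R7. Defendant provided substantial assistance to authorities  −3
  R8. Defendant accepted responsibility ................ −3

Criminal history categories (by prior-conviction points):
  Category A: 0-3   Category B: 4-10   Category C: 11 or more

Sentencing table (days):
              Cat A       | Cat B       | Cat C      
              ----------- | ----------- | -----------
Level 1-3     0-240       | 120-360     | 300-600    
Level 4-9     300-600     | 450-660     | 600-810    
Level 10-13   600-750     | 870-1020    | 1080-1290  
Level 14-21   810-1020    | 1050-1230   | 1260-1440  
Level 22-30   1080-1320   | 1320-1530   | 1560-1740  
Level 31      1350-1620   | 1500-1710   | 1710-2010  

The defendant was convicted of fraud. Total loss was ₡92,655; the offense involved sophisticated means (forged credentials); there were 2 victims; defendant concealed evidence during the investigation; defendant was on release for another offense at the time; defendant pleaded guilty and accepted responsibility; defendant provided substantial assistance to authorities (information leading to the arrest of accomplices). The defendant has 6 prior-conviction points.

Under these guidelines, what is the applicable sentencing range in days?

Base offense level for fraud: 15.
R2 does not apply.
R3 applies: 15 + 3 = 18.
R4 applies: 18 + 2 = 20.
R5 applies (level before this adjustment is 20 ≥ 20, so +4): 20 + 4 = 24.
R6 applies (level before this adjustment is 24 ≥ 8, so +4): 24 + 4 = 28.
R7 applies: 28 − 3 = 25.
R8 applies: 25 − 3 = 22.
Final offense level: 22.
Criminal history: 6 prior points → Category B (4-10).
Level 22 falls in the 22-30 band.
Grid: Level 22-30 × Category B = 1320-1530 days.

1320-1530 days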